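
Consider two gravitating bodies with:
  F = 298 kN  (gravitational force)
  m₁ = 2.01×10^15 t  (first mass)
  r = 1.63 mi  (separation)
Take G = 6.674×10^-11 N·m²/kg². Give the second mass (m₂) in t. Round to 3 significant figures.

15.3 t

From Newton's law of gravitation: m₂ = F·r²/(G·m₁).
F = 298 kN = 2.980×10^5 N; m₁ = 2.01×10^15 t = 2.010×10^18 kg; r = 1.63 mi = 2623 m; G = 6.674×10^-11 N·m²/kg².
m₂ = 15286 kg
15286 kg × (1 t / 1000 kg) = 15.29 t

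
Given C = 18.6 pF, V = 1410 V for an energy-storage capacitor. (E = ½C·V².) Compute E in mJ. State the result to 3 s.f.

Directly: E = ½CV².
C = 18.6 pF = 1.860×10^-11 F; V = 1410 V.
E = 1.849×10^-5 J
1.849×10^-5 J × (1 mJ / 0.001000 J) = 0.01849 mJ

0.0185 mJ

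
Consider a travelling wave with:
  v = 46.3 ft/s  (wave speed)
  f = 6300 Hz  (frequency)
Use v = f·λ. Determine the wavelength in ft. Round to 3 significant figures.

Rearranging v = f·λ for λ: λ = v/f.
v = 46.3 ft/s = 14.11 m/s; f = 6300 Hz.
λ = 0.002240 m
0.002240 m × (1 ft / 0.3048 m) = 0.007349 ft

0.00735 ft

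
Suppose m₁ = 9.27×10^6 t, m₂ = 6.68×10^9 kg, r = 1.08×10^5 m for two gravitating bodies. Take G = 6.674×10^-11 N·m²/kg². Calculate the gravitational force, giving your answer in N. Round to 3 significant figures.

Directly: F = Gm₁m₂/r².
m₁ = 9.27×10^6 t = 9.270×10^9 kg; m₂ = 6.68×10^9 kg; r = 1.08×10^5 m; G = 6.674×10^-11 N·m²/kg².
F = 0.3543 N

0.354 N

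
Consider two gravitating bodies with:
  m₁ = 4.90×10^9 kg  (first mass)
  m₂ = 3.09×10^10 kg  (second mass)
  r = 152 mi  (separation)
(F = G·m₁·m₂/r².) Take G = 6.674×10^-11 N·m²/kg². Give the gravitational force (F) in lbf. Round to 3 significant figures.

0.0380 lbf

From Newton's law of gravitation: F = Gm₁m₂/r².
m₁ = 4.90×10^9 kg; m₂ = 3.09×10^10 kg; r = 152 mi = 2.446×10^5 m; G = 6.674×10^-11 N·m²/kg².
F = 0.1689 N
0.1689 N × (1 lbf / 4.448 N) = 0.03796 lbf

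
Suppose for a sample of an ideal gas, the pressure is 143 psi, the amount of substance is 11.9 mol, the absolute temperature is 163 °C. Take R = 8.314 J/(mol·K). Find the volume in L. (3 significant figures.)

Rearranging: V = nRT/P.
P = 143 psi = 9.860×10^5 Pa; n = 11.9 mol; T = 163 °C = 436.1 K; R = 8.314 J/(mol·K).
V = 0.04377 m³
0.04377 m³ × (1 L / 0.001000 m³) = 43.77 L

43.8 L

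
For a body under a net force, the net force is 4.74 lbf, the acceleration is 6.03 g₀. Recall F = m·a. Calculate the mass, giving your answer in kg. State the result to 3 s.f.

Rearranging F = m·a for m: m = F/a.
F = 4.74 lbf = 21.08 N; a = 6.03 g₀ = 59.13 m/s².
m = 0.3566 kg

0.357 kg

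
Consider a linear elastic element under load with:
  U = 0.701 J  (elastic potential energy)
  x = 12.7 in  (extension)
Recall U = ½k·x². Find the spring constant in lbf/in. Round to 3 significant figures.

0.0769 lbf/in

Rearranging: k = 2U/x².
U = 0.701 J; x = 12.7 in = 0.3226 m.
k = 13.47 N/m
13.47 N/m × (1 lbf/in / 175.1 N/m) = 0.07693 lbf/in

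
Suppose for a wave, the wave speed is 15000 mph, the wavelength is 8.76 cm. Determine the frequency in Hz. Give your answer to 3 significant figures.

Rearranging v = f·λ for f: f = v/λ.
v = 15000 mph = 6706 m/s; λ = 8.76 cm = 0.08760 m.
f = 76548 Hz

76500 Hz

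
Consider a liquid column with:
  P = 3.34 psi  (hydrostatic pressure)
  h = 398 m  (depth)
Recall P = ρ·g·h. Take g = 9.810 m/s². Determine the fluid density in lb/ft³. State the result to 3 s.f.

0.368 lb/ft³

Rearranging P = ρ·g·h for ρ: ρ = P/(g·h).
P = 3.34 psi = 23028 Pa; h = 398 m; g = 9.810 m/s².
ρ = 5.898 kg/m³
5.898 kg/m³ × (1 lb/ft³ / 16.02 kg/m³) = 0.3682 lb/ft³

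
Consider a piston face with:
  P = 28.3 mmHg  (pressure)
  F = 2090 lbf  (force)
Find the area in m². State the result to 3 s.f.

Rearranging P = F/A for A: A = F/P.
P = 28.3 mmHg = 3773 Pa; F = 2090 lbf = 9297 N.
A = 2.464 m²

2.46 m²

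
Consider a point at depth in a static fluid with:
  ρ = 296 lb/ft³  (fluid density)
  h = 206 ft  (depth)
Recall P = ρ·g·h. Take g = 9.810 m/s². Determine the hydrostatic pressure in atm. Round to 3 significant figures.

P is given directly by: P = ρgh.
ρ = 296 lb/ft³ = 4741 kg/m³; h = 206 ft = 62.79 m; g = 9.810 m/s².
P = 2.921×10^6 Pa
2.921×10^6 Pa × (1 atm / 1.013×10^5 Pa) = 28.82 atm

28.8 atm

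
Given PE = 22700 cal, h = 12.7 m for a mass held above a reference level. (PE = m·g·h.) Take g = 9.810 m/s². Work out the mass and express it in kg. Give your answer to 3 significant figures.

Rearranging PE = m·g·h for m: m = PE/(g·h).
PE = 22700 cal = 94977 J; h = 12.7 m; g = 9.810 m/s².
m = 762.3 kg

762 kg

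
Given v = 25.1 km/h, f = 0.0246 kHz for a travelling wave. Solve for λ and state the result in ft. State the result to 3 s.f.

Solving v = f·λ for λ: λ = v/f.
v = 25.1 km/h = 6.972 m/s; f = 0.0246 kHz = 24.60 Hz.
λ = 0.2834 m
0.2834 m × (1 ft / 0.3048 m) = 0.9299 ft

0.930 ft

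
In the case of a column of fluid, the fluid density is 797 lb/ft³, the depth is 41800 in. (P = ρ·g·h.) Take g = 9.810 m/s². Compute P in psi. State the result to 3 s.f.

P is given directly by: P = ρgh.
ρ = 797 lb/ft³ = 12767 kg/m³; h = 41800 in = 1062 m; g = 9.810 m/s².
P = 1.330×10^8 Pa
1.330×10^8 Pa × (1 psi / 6895 Pa) = 19286 psi

19300 psi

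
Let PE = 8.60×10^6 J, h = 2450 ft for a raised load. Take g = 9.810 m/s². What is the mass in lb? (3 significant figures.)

Solving PE = m·g·h for m: m = PE/(g·h).
PE = 8.60×10^6 J; h = 2450 ft = 746.8 m; g = 9.810 m/s².
m = 1174 kg
1174 kg × (1 lb / 0.4536 kg) = 2588 lb

2590 lb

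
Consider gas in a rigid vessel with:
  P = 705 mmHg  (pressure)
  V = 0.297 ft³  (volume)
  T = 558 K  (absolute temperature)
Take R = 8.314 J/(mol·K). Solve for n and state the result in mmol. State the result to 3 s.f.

170 mmol

From the ideal-gas law: n = PV/(RT).
P = 705 mmHg = 93992 Pa; V = 0.297 ft³ = 0.008410 m³; T = 558 K; R = 8.314 J/(mol·K).
n = 0.1704 mol
0.1704 mol × (1 mmol / 0.001000 mol) = 170.4 mmol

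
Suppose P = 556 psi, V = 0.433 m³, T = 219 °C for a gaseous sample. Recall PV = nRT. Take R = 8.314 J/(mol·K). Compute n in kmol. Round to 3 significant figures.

0.406 kmol

Rearranging: n = PV/(RT).
P = 556 psi = 3.833×10^6 Pa; V = 0.433 m³; T = 219 °C = 492.1 K; R = 8.314 J/(mol·K).
n = 405.7 mol
405.7 mol × (1 kmol / 1000 mol) = 0.4057 kmol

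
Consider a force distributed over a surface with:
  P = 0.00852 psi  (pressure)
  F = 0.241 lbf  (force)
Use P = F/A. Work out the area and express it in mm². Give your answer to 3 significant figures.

18200 mm²

Solving P = F/A for A: A = F/P.
P = 0.00852 psi = 58.74 Pa; F = 0.241 lbf = 1.072 N.
A = 0.01825 m²
0.01825 m² × (1 mm² / 1.000×10^-6 m²) = 18249 mm²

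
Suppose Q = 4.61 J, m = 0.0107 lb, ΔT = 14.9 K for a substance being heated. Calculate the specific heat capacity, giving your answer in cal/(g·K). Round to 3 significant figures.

Rearranging: c = Q/(m·ΔT).
Q = 4.61 J; m = 0.0107 lb = 0.004853 kg; ΔT = 14.9 K.
c = 63.75 J/(kg·K)
63.75 J/(kg·K) × (1 cal/(g·K) / 4184 J/(kg·K)) = 0.01524 cal/(g·K)

0.0152 cal/(g·K)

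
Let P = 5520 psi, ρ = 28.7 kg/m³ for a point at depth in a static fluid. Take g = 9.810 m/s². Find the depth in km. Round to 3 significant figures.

Rearranging: h = P/(ρ·g).
P = 5520 psi = 3.806×10^7 Pa; ρ = 28.7 kg/m³; g = 9.810 m/s².
h = 1.352×10^5 m
1.352×10^5 m × (1 km / 1000 m) = 135.2 km

135 km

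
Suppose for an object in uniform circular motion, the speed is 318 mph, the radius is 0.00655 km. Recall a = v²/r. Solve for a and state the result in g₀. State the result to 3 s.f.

315 g₀

a is given directly by: a = v²/r.
v = 318 mph = 142.2 m/s; r = 0.00655 km = 6.550 m.
a = 3085 m/s²
3085 m/s² × (1 g₀ / 9.807 m/s²) = 314.6 g₀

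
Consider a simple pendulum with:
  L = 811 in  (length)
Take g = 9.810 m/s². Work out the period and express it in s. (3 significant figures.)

Directly: T = 2π√(L/g).
L = 811 in = 20.60 m; g = 9.810 m/s².
T = 9.105 s

9.10 s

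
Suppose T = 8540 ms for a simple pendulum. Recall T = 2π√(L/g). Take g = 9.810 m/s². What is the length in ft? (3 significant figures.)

59.5 ft

Rearranging T = 2π√(L/g) for L: L = g·(T/2π)².
T = 8540 ms = 8.540 s; g = 9.810 m/s².
L = 18.12 m
18.12 m × (1 ft / 0.3048 m) = 59.46 ft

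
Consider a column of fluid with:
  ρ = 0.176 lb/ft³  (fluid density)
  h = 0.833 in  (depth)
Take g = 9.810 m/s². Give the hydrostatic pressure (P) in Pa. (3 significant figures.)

P is given directly by: P = ρgh.
ρ = 0.176 lb/ft³ = 2.819 kg/m³; h = 0.833 in = 0.02116 m; g = 9.810 m/s².
P = 0.5852 Pa  (the unit combination reduces to kg/(m·s²) = Pa)

0.585 Pa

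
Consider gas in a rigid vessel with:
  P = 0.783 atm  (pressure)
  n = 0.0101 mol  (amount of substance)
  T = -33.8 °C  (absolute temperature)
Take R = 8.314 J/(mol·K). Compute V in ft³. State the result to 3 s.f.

0.00895 ft³

From the ideal-gas law: V = nRT/P.
P = 0.783 atm = 79337 Pa; n = 0.0101 mol; T = -33.8 °C = 239.3 K; R = 8.314 J/(mol·K).
V = 2.533×10^-4 m³
2.533×10^-4 m³ × (1 ft³ / 0.02832 m³) = 0.008946 ft³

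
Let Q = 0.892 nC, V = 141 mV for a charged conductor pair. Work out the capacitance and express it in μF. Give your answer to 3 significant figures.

Directly: C = Q/V.
Q = 0.892 nC = 8.920×10^-10 C; V = 141 mV = 0.1410 V.
C = 6.326×10^-9 F
6.326×10^-9 F × (1 μF / 1.000×10^-6 F) = 0.006326 μF

0.00633 μF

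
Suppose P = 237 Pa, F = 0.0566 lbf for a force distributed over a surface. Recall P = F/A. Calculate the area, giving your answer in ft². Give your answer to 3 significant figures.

0.0114 ft²

Rearranging P = F/A for A: A = F/P.
P = 237 Pa; F = 0.0566 lbf = 0.2518 N.
A = 0.001062 m²
0.001062 m² × (1 ft² / 0.09290 m²) = 0.01143 ft²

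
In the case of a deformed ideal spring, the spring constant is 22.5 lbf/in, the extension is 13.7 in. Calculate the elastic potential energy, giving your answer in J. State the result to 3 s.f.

239 J

Directly: U = ½kx².
k = 22.5 lbf/in = 3940 N/m; x = 13.7 in = 0.3480 m.
U = 238.6 J  (the unit combination reduces to kg·m²/s² = J)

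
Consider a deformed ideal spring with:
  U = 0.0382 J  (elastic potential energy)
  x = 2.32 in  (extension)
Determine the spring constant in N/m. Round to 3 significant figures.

22.0 N/m

Rearranging: k = 2U/x².
U = 0.0382 J; x = 2.32 in = 0.05893 m.
k = 22.00 N/m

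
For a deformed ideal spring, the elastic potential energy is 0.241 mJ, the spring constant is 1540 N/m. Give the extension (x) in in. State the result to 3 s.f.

0.0220 in

Rearranging U = ½k·x² for x: x = √(2U/k).
U = 0.241 mJ = 2.410×10^-4 J; k = 1540 N/m.
x = 5.595×10^-4 m
5.595×10^-4 m × (1 in / 0.02540 m) = 0.02203 in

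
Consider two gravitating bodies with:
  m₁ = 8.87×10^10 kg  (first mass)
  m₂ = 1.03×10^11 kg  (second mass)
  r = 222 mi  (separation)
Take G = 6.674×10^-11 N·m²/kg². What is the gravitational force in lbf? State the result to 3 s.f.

Directly: F = Gm₁m₂/r².
m₁ = 8.87×10^10 kg; m₂ = 1.03×10^11 kg; r = 222 mi = 3.573×10^5 m; G = 6.674×10^-11 N·m²/kg².
F = 4.777 N
4.777 N × (1 lbf / 4.448 N) = 1.074 lbf

1.07 lbf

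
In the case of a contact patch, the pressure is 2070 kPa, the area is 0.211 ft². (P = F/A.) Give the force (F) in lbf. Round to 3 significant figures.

9120 lbf

Solving P = F/A for F: F = P·A.
P = 2070 kPa = 2.070×10^6 Pa; A = 0.211 ft² = 0.01960 m².
F = 40577 N  (the unit combination reduces to kg·m/s² = N)
40577 N × (1 lbf / 4.448 N) = 9122 lbf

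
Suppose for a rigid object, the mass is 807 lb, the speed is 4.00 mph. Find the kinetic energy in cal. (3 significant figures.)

Directly: KE = ½mv².
m = 807 lb = 366.0 kg; v = 4.00 mph = 1.788 m/s.
KE = 585.2 J  (the unit combination reduces to kg·m²/s² = J)
585.2 J × (1 cal / 4.184 J) = 139.9 cal

140 cal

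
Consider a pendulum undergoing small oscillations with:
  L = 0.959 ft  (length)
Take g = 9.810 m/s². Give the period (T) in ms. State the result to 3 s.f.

T is given directly by: T = 2π√(L/g).
L = 0.959 ft = 0.2923 m; g = 9.810 m/s².
T = 1.085 s
1.085 s × (1 ms / 0.001000 s) = 1085 ms

1080 ms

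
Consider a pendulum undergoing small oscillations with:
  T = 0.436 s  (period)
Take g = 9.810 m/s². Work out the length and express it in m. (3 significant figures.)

Solving T = 2π√(L/g) for L: L = g·(T/2π)².
T = 0.436 s; g = 9.810 m/s².
L = 0.04724 m

0.0472 m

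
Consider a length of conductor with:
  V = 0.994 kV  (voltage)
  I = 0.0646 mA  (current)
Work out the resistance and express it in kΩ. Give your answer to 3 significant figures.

15400 kΩ

From Ohm's law: R = V/I.
V = 0.994 kV = 994.0 V; I = 0.0646 mA = 6.460×10^-5 A.
R = 1.539×10^7 Ω
1.539×10^7 Ω × (1 kΩ / 1000 Ω) = 15387 kΩ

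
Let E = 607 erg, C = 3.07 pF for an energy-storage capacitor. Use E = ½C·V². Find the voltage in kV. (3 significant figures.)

6.29 kV

Rearranging E = ½C·V² for V: V = √(2E/C).
E = 607 erg = 6.070×10^-5 J; C = 3.07 pF = 3.070×10^-12 F.
V = 6288 V
6288 V × (1 kV / 1000 V) = 6.288 kV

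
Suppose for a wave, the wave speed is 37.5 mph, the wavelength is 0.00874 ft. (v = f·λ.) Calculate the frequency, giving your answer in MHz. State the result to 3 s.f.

0.00629 MHz

Rearranging v = f·λ for f: f = v/λ.
v = 37.5 mph = 16.76 m/s; λ = 0.00874 ft = 0.002664 m.
f = 6293 Hz
6293 Hz × (1 MHz / 1.000×10^6 Hz) = 0.006293 MHz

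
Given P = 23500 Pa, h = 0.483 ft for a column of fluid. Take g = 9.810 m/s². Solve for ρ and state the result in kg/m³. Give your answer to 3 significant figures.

16300 kg/m³

Rearranging P = ρ·g·h for ρ: ρ = P/(g·h).
P = 23500 Pa; h = 0.483 ft = 0.1472 m; g = 9.810 m/s².
ρ = 16272 kg/m³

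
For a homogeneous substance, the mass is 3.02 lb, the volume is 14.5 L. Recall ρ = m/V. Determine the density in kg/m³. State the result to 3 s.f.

94.5 kg/m³

ρ is given directly by: ρ = m/V.
m = 3.02 lb = 1.370 kg; V = 14.5 L = 0.01450 m³.
ρ = 94.47 kg/m³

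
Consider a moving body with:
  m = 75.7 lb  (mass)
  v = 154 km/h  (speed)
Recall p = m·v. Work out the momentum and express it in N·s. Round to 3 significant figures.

1470 N·s

Directly: p = mv.
m = 75.7 lb = 34.34 kg; v = 154 km/h = 42.78 m/s.
p = 1469 kg·m/s
Since 1 N·s = 1 kg·m/s, 1469 N·s.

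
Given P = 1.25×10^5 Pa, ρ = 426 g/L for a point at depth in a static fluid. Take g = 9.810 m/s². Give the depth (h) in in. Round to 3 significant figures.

1180 in

Rearranging P = ρ·g·h for h: h = P/(ρ·g).
P = 1.25×10^5 Pa; ρ = 426 g/L = 426.0 kg/m³; g = 9.810 m/s².
h = 29.91 m
29.91 m × (1 in / 0.02540 m) = 1178 in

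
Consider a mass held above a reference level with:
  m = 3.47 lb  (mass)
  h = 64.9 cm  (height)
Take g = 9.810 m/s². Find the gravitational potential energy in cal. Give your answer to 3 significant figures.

PE is given directly by: PE = mgh.
m = 3.47 lb = 1.574 kg; h = 64.9 cm = 0.6490 m; g = 9.810 m/s².
PE = 10.02 J
10.02 J × (1 cal / 4.184 J) = 2.395 cal

2.40 cal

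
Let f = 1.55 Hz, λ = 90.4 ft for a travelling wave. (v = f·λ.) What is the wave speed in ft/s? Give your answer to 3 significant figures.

Directly: v = fλ.
f = 1.55 Hz; λ = 90.4 ft = 27.55 m.
v = 42.71 m/s
42.71 m/s × (1 ft/s / 0.3048 m/s) = 140.1 ft/s

140 ft/s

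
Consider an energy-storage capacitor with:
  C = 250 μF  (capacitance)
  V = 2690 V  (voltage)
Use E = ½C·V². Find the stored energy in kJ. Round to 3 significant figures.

0.905 kJ

Directly: E = ½CV².
C = 250 μF = 2.500×10^-4 F; V = 2690 V.
E = 904.5 J
904.5 J × (1 kJ / 1000 J) = 0.9045 kJ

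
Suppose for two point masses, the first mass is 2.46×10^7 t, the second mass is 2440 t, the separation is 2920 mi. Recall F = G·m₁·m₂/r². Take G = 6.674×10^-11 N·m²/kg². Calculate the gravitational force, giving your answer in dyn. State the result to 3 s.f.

Directly: F = Gm₁m₂/r².
m₁ = 2.46×10^7 t = 2.460×10^10 kg; m₂ = 2440 t = 2.440×10^6 kg; r = 2920 mi = 4.699×10^6 m; G = 6.674×10^-11 N·m²/kg².
F = 1.814×10^-7 N
1.814×10^-7 N × (1 dyn / 1.000×10^-5 N) = 0.01814 dyn

0.0181 dyn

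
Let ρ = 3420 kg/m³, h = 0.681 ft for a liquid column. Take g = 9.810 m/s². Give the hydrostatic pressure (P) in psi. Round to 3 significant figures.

P is given directly by: P = ρgh.
ρ = 3420 kg/m³; h = 0.681 ft = 0.2076 m; g = 9.810 m/s².
P = 6964 Pa
6964 Pa × (1 psi / 6895 Pa) = 1.010 psi

1.01 psi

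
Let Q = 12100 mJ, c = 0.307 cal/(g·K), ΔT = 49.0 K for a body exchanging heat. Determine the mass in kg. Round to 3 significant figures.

1.92×10^-4 kg

Solving Q = m·c·ΔT for m: m = Q/(c·ΔT).
Q = 12100 mJ = 12.10 J; c = 0.307 cal/(g·K) = 1284 J/(kg·K); ΔT = 49.0 K.
m = 1.922×10^-4 kg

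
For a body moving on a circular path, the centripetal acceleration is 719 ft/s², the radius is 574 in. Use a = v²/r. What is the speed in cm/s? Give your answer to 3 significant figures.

5650 cm/s

Rearranging a = v²/r for v: v = √(a·r).
a = 719 ft/s² = 219.2 m/s²; r = 574 in = 14.58 m.
v = 56.53 m/s
56.53 m/s × (1 cm/s / 0.01000 m/s) = 5653 cm/s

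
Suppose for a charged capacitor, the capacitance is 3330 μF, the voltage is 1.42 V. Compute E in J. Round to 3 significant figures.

0.00336 J

E is given directly by: E = ½CV².
C = 3330 μF = 0.003330 F; V = 1.42 V.
E = 0.003357 J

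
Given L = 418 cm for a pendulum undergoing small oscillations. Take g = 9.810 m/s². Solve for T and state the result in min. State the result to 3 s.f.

0.0684 min

Directly: T = 2π√(L/g).
L = 418 cm = 4.180 m; g = 9.810 m/s².
T = 4.101 s
4.101 s × (1 min / 60.00 s) = 0.06836 min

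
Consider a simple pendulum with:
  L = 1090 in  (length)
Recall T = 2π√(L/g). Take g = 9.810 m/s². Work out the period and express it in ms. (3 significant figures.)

10600 ms

T is given directly by: T = 2π√(L/g).
L = 1090 in = 27.69 m; g = 9.810 m/s².
T = 10.56 s
10.56 s × (1 ms / 0.001000 s) = 10555 ms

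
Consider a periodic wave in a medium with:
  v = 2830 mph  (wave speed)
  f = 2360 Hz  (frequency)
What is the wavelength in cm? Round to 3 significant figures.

53.6 cm

Rearranging: λ = v/f.
v = 2830 mph = 1265 m/s; f = 2360 Hz.
λ = 0.5361 m
0.5361 m × (1 cm / 0.01000 m) = 53.61 cm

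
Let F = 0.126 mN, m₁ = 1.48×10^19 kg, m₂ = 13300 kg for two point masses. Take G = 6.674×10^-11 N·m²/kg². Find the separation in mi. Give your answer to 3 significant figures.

From Newton's law of gravitation: r = √(G·m₁m₂/F).
F = 0.126 mN = 1.260×10^-4 N; m₁ = 1.48×10^19 kg; m₂ = 13300 kg; G = 6.674×10^-11 N·m²/kg².
r = 3.229×10^8 m
3.229×10^8 m × (1 mi / 1609 m) = 2.006×10^5 mi

2.01×10^5 mi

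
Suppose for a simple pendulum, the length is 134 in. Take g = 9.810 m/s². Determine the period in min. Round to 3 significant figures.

0.0617 min

Directly: T = 2π√(L/g).
L = 134 in = 3.404 m; g = 9.810 m/s².
T = 3.701 s
3.701 s × (1 min / 60.00 s) = 0.06168 min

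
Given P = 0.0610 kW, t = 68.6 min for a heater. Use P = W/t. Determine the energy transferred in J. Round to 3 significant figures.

Solving P = W/t for W: W = P·t.
P = 0.0610 kW = 61.00 W; t = 68.6 min = 4116 s.
W = 2.511×10^5 J  (the unit combination reduces to kg·m²/s² = J)

2.51×10^5 J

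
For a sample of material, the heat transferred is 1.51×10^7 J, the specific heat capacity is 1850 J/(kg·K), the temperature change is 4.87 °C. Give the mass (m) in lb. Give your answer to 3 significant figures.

3690 lb

Rearranging Q = m·c·ΔT for m: m = Q/(c·ΔT).
Q = 1.51×10^7 J; c = 1850 J/(kg·K); ΔT = 4.87 °C = 4.870 K.
m = 1676 kg
1676 kg × (1 lb / 0.4536 kg) = 3695 lb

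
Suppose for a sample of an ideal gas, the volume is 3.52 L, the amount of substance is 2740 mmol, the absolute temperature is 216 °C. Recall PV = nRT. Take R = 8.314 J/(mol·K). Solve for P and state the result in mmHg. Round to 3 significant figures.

23700 mmHg

From the ideal-gas law: P = nRT/V.
V = 3.52 L = 0.003520 m³; n = 2740 mmol = 2.740 mol; T = 216 °C = 489.1 K; R = 8.314 J/(mol·K).
P = 3.166×10^6 Pa
3.166×10^6 Pa × (1 mmHg / 133.3 Pa) = 23744 mmHg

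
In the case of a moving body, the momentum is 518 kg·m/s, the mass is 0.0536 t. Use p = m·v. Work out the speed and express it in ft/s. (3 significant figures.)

Rearranging p = m·v for v: v = p/m.
p = 518 kg·m/s; m = 0.0536 t = 53.60 kg.
v = 9.664 m/s
9.664 m/s × (1 ft/s / 0.3048 m/s) = 31.71 ft/s

31.7 ft/s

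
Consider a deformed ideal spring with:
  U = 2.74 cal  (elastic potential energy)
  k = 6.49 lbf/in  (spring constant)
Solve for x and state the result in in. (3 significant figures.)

5.59 in

Rearranging U = ½k·x² for x: x = √(2U/k).
U = 2.74 cal = 11.46 J; k = 6.49 lbf/in = 1137 N/m.
x = 0.1420 m
0.1420 m × (1 in / 0.02540 m) = 5.592 in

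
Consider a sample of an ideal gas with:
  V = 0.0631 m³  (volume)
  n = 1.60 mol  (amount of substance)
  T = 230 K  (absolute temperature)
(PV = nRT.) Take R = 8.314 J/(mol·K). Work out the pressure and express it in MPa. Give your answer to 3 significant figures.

Directly: P = nRT/V.
V = 0.0631 m³; n = 1.60 mol; T = 230 K; R = 8.314 J/(mol·K).
P = 48487 Pa
48487 Pa × (1 MPa / 1.000×10^6 Pa) = 0.04849 MPa

0.0485 MPa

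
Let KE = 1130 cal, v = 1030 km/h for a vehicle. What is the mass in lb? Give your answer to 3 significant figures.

Solving KE = ½mv² for m: m = 2·KE/v².
KE = 1130 cal = 4728 J; v = 1030 km/h = 286.1 m/s.
m = 0.1155 kg
0.1155 kg × (1 lb / 0.4536 kg) = 0.2547 lb

0.255 lb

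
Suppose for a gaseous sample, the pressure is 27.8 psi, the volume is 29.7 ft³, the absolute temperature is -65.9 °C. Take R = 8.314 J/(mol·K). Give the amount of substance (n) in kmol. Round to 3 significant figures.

0.0936 kmol

Rearranging: n = PV/(RT).
P = 27.8 psi = 1.917×10^5 Pa; V = 29.7 ft³ = 0.8410 m³; T = -65.9 °C = 207.2 K; R = 8.314 J/(mol·K).
n = 93.55 mol
93.55 mol × (1 kmol / 1000 mol) = 0.09355 kmol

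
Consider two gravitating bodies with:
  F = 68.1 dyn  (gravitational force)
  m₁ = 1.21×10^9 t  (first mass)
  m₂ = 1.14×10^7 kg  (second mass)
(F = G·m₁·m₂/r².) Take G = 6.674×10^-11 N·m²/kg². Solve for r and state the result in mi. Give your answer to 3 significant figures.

722 mi

From Newton's law of gravitation: r = √(G·m₁m₂/F).
F = 68.1 dyn = 6.810×10^-4 N; m₁ = 1.21×10^9 t = 1.210×10^12 kg; m₂ = 1.14×10^7 kg; G = 6.674×10^-11 N·m²/kg².
r = 1.163×10^6 m
1.163×10^6 m × (1 mi / 1609 m) = 722.5 mi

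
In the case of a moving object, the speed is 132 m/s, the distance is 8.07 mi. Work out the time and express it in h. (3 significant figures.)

0.0273 h

Solving v = d/t for t: t = d/v.
v = 132 m/s; d = 8.07 mi = 12987 m.
t = 98.39 s
98.39 s × (1 h / 3600 s) = 0.02733 h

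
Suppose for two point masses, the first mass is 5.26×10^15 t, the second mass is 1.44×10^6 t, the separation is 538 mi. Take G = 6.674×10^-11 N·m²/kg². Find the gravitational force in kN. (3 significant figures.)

Directly: F = Gm₁m₂/r².
m₁ = 5.26×10^15 t = 5.260×10^18 kg; m₂ = 1.44×10^6 t = 1.440×10^9 kg; r = 538 mi = 8.658×10^5 m; G = 6.674×10^-11 N·m²/kg².
F = 6.743×10^5 N
6.743×10^5 N × (1 kN / 1000 N) = 674.3 kN

674 kN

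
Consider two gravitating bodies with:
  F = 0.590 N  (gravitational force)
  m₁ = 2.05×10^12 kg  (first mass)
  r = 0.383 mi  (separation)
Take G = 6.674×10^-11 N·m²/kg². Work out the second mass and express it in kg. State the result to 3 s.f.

1640 kg

Solving F = G·m₁·m₂/r² for m₂: m₂ = F·r²/(G·m₁).
F = 0.590 N; m₁ = 2.05×10^12 kg; r = 0.383 mi = 616.4 m; G = 6.674×10^-11 N·m²/kg².
m₂ = 1638 kg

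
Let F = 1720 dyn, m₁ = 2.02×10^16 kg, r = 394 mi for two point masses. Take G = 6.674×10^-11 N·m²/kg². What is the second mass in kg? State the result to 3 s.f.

5130 kg

Rearranging F = G·m₁·m₂/r² for m₂: m₂ = F·r²/(G·m₁).
F = 1720 dyn = 0.01720 N; m₁ = 2.02×10^16 kg; r = 394 mi = 6.341×10^5 m; G = 6.674×10^-11 N·m²/kg².
m₂ = 5130 kg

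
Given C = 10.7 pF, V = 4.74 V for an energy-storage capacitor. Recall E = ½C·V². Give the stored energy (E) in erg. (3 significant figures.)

Directly: E = ½CV².
C = 10.7 pF = 1.070×10^-11 F; V = 4.74 V.
E = 1.202×10^-10 J
1.202×10^-10 J × (1 erg / 1.000×10^-7 J) = 0.001202 erg

0.00120 erg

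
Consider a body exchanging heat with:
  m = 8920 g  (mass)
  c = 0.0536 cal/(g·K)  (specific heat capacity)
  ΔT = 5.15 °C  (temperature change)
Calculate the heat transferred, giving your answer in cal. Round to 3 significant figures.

Directly: Q = mcΔT.
m = 8920 g = 8.920 kg; c = 0.0536 cal/(g·K) = 224.3 J/(kg·K); ΔT = 5.15 °C = 5.150 K.
Q = 10302 J
10302 J × (1 cal / 4.184 J) = 2462 cal

2460 cal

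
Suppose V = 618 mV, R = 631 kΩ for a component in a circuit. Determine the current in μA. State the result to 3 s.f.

0.979 μA

Rearranging V = I·R for I: I = V/R.
V = 618 mV = 0.6180 V; R = 631 kΩ = 6.310×10^5 Ω.
I = 9.794×10^-7 A
9.794×10^-7 A × (1 μA / 1.000×10^-6 A) = 0.9794 μA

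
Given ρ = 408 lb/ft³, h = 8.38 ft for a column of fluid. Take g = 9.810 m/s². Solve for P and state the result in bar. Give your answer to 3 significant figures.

P is given directly by: P = ρgh.
ρ = 408 lb/ft³ = 6536 kg/m³; h = 8.38 ft = 2.554 m; g = 9.810 m/s².
P = 1.638×10^5 Pa  (the unit combination reduces to kg/(m·s²) = Pa)
1.638×10^5 Pa × (1 bar / 1.000×10^5 Pa) = 1.638 bar

1.64 bar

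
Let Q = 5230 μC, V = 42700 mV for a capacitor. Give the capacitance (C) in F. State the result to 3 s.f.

C is given directly by: C = Q/V.
Q = 5230 μC = 0.005230 C; V = 42700 mV = 42.70 V.
C = 1.225×10^-4 F

1.22×10^-4 F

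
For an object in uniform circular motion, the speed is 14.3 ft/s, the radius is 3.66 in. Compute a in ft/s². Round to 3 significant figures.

670 ft/s²

Directly: a = v²/r.
v = 14.3 ft/s = 4.359 m/s; r = 3.66 in = 0.09296 m.
a = 204.4 m/s²
204.4 m/s² × (1 ft/s² / 0.3048 m/s²) = 670.5 ft/s²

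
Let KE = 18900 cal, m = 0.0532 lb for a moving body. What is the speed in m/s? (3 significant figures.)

Solving KE = ½mv² for v: v = √(2·KE/m).
KE = 18900 cal = 79078 J; m = 0.0532 lb = 0.02413 kg.
v = 2560 m/s

2560 m/s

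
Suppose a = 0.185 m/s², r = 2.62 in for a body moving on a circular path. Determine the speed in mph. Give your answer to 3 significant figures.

0.248 mph

Rearranging: v = √(a·r).
a = 0.185 m/s²; r = 2.62 in = 0.06655 m.
v = 0.1110 m/s
0.1110 m/s × (1 mph / 0.4470 m/s) = 0.2482 mph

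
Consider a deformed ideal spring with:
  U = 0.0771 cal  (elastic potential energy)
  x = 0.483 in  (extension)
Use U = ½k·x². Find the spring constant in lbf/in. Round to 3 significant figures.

24.5 lbf/in

Rearranging: k = 2U/x².
U = 0.0771 cal = 0.3226 J; x = 0.483 in = 0.01227 m.
k = 4287 N/m
4287 N/m × (1 lbf/in / 175.1 N/m) = 24.48 lbf/in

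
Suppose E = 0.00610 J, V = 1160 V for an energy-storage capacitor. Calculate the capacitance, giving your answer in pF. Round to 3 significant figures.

9070 pF

Rearranging E = ½C·V² for C: C = 2E/V².
E = 0.00610 J; V = 1160 V.
C = 9.067×10^-9 F
9.067×10^-9 F × (1 pF / 1.000×10^-12 F) = 9067 pF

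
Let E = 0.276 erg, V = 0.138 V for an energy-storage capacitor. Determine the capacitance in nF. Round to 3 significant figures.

2900 nF

Rearranging E = ½C·V² for C: C = 2E/V².
E = 0.276 erg = 2.760×10^-8 J; V = 0.138 V.
C = 2.899×10^-6 F
2.899×10^-6 F × (1 nF / 1.000×10^-9 F) = 2899 nF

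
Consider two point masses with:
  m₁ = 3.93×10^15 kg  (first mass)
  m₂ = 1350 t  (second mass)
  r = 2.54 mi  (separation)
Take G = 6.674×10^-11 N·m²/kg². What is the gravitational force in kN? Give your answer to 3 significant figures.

21.2 kN

From Newton's law of gravitation: F = Gm₁m₂/r².
m₁ = 3.93×10^15 kg; m₂ = 1350 t = 1.350×10^6 kg; r = 2.54 mi = 4088 m; G = 6.674×10^-11 N·m²/kg².
F = 21191 N
21191 N × (1 kN / 1000 N) = 21.19 kN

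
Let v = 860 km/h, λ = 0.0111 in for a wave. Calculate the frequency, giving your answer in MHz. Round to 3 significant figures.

0.847 MHz

Solving v = f·λ for f: f = v/λ.
v = 860 km/h = 238.9 m/s; λ = 0.0111 in = 2.819×10^-4 m.
f = 8.473×10^5 Hz
8.473×10^5 Hz × (1 MHz / 1.000×10^6 Hz) = 0.8473 MHz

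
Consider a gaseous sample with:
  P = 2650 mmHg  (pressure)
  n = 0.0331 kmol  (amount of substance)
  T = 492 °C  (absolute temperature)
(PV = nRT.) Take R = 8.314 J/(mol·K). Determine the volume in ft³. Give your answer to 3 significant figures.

21.0 ft³

Rearranging PV = nRT for V: V = nRT/P.
P = 2650 mmHg = 3.533×10^5 Pa; n = 0.0331 kmol = 33.10 mol; T = 492 °C = 765.1 K; R = 8.314 J/(mol·K).
V = 0.5960 m³
0.5960 m³ × (1 ft³ / 0.02832 m³) = 21.05 ft³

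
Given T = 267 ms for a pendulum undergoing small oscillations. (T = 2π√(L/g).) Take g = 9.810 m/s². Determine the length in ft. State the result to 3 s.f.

0.0581 ft

Rearranging T = 2π√(L/g) for L: L = g·(T/2π)².
T = 267 ms = 0.2670 s; g = 9.810 m/s².
L = 0.01771 m
0.01771 m × (1 ft / 0.3048 m) = 0.05812 ft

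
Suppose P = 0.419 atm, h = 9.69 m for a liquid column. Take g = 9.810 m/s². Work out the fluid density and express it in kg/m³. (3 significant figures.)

Rearranging: ρ = P/(g·h).
P = 0.419 atm = 42455 Pa; h = 9.69 m; g = 9.810 m/s².
ρ = 446.6 kg/m³

447 kg/m³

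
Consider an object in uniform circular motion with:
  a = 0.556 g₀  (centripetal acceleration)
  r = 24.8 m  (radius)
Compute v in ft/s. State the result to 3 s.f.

Rearranging a = v²/r for v: v = √(a·r).
a = 0.556 g₀ = 5.452 m/s²; r = 24.8 m.
v = 11.63 m/s
11.63 m/s × (1 ft/s / 0.3048 m/s) = 38.15 ft/s

38.2 ft/s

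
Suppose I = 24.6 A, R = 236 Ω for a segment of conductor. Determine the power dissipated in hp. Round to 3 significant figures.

P is given directly by: P = I²R.
I = 24.6 A; R = 236 Ω.
P = 1.428×10^5 W
1.428×10^5 W × (1 hp / 745.7 W) = 191.5 hp

192 hp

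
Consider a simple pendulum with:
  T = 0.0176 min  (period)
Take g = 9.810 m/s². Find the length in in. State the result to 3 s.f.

Solving T = 2π√(L/g) for L: L = g·(T/2π)².
T = 0.0176 min = 1.056 s; g = 9.810 m/s².
L = 0.2771 m
0.2771 m × (1 in / 0.02540 m) = 10.91 in

10.9 in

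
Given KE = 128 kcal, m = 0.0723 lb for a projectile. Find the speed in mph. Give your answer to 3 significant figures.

Rearranging KE = ½mv² for v: v = √(2·KE/m).
KE = 128 kcal = 5.356×10^5 J; m = 0.0723 lb = 0.03279 kg.
v = 5715 m/s
5715 m/s × (1 mph / 0.4470 m/s) = 12784 mph

12800 mph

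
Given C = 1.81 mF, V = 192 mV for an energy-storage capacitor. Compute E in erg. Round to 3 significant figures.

Directly: E = ½CV².
C = 1.81 mF = 0.001810 F; V = 192 mV = 0.1920 V.
E = 3.336×10^-5 J  (the unit combination reduces to kg·m²/s² = J)
3.336×10^-5 J × (1 erg / 1.000×10^-7 J) = 333.6 erg

334 erg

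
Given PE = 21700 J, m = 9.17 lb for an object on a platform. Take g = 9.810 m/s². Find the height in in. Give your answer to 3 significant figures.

20900 in

Rearranging PE = m·g·h for h: h = PE/(m·g).
PE = 21700 J; m = 9.17 lb = 4.159 kg; g = 9.810 m/s².
h = 531.8 m
531.8 m × (1 in / 0.02540 m) = 20937 in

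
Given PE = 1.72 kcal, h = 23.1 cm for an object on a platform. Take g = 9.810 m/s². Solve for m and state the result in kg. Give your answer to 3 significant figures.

Rearranging PE = m·g·h for m: m = PE/(g·h).
PE = 1.72 kcal = 7196 J; h = 23.1 cm = 0.2310 m; g = 9.810 m/s².
m = 3176 kg

3180 kg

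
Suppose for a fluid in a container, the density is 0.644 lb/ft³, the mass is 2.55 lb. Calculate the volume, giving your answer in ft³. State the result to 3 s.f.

3.96 ft³

Rearranging: V = m/ρ.
ρ = 0.644 lb/ft³ = 10.32 kg/m³; m = 2.55 lb = 1.157 kg.
V = 0.1121 m³
0.1121 m³ × (1 ft³ / 0.02832 m³) = 3.960 ft³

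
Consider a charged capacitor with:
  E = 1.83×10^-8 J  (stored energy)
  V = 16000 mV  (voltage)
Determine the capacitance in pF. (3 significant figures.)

Rearranging E = ½C·V² for C: C = 2E/V².
E = 1.83×10^-8 J; V = 16000 mV = 16.00 V.
C = 1.430×10^-10 F
1.430×10^-10 F × (1 pF / 1.000×10^-12 F) = 143.0 pF

143 pF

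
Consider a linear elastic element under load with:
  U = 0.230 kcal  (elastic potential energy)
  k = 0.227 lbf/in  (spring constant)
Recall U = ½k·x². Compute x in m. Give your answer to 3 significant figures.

Rearranging: x = √(2U/k).
U = 0.230 kcal = 962.3 J; k = 0.227 lbf/in = 39.75 N/m.
x = 6.958 m

6.96 m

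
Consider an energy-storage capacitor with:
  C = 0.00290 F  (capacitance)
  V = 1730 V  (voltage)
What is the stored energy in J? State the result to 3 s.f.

Directly: E = ½CV².
C = 0.00290 F; V = 1730 V.
E = 4340 J  (the unit combination reduces to kg·m²/s² = J)

4340 J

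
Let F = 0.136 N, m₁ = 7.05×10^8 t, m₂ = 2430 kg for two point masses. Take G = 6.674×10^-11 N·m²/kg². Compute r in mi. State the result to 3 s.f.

Solving F = G·m₁·m₂/r² for r: r = √(G·m₁m₂/F).
F = 0.136 N; m₁ = 7.05×10^8 t = 7.050×10^11 kg; m₂ = 2430 kg; G = 6.674×10^-11 N·m²/kg².
r = 916.9 m
916.9 m × (1 mi / 1609 m) = 0.5697 mi

0.570 mi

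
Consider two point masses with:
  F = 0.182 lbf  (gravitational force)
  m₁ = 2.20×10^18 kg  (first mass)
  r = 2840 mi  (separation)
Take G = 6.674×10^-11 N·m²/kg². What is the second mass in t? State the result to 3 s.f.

From Newton's law of gravitation: m₂ = F·r²/(G·m₁).
F = 0.182 lbf = 0.8096 N; m₁ = 2.20×10^18 kg; r = 2840 mi = 4.571×10^6 m; G = 6.674×10^-11 N·m²/kg².
m₂ = 1.152×10^5 kg
1.152×10^5 kg × (1 t / 1000 kg) = 115.2 t

115 t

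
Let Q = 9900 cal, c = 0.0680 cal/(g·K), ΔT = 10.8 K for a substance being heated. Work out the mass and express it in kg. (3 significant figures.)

Rearranging: m = Q/(c·ΔT).
Q = 9900 cal = 41422 J; c = 0.0680 cal/(g·K) = 284.5 J/(kg·K); ΔT = 10.8 K.
m = 13.48 kg

13.5 kg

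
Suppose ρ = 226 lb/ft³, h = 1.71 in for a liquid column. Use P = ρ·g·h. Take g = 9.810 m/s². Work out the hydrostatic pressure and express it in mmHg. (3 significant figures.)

Directly: P = ρgh.
ρ = 226 lb/ft³ = 3620 kg/m³; h = 1.71 in = 0.04343 m; g = 9.810 m/s².
P = 1543 Pa  (the unit combination reduces to kg/(m·s²) = Pa)
1543 Pa × (1 mmHg / 133.3 Pa) = 11.57 mmHg

11.6 mmHg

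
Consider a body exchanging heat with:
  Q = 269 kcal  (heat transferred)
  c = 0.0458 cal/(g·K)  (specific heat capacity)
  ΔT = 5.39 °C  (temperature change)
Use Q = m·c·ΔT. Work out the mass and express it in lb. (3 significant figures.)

Rearranging: m = Q/(c·ΔT).
Q = 269 kcal = 1.125×10^6 J; c = 0.0458 cal/(g·K) = 191.6 J/(kg·K); ΔT = 5.39 °C = 5.390 K.
m = 1090 kg
1090 kg × (1 lb / 0.4536 kg) = 2402 lb

2400 lb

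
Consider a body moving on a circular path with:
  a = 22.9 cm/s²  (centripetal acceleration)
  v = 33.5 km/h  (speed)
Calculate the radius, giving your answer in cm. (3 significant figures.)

Rearranging: r = v²/a.
a = 22.9 cm/s² = 0.2290 m/s²; v = 33.5 km/h = 9.306 m/s.
r = 378.1 m
378.1 m × (1 cm / 0.01000 m) = 37814 cm

37800 cm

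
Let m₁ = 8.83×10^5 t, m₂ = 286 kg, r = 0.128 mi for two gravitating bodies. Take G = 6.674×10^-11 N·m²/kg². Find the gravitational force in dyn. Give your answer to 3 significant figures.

39.7 dyn

From Newton's law of gravitation: F = Gm₁m₂/r².
m₁ = 8.83×10^5 t = 8.830×10^8 kg; m₂ = 286 kg; r = 0.128 mi = 206.0 m; G = 6.674×10^-11 N·m²/kg².
F = 3.972×10^-4 N
3.972×10^-4 N × (1 dyn / 1.000×10^-5 N) = 39.72 dyn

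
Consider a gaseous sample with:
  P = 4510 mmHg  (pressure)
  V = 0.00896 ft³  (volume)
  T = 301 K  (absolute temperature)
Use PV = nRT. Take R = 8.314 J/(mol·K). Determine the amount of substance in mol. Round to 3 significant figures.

Solving PV = nRT for n: n = PV/(RT).
P = 4510 mmHg = 6.013×10^5 Pa; V = 0.00896 ft³ = 2.537×10^-4 m³; T = 301 K; R = 8.314 J/(mol·K).
n = 0.06096 mol

0.0610 mol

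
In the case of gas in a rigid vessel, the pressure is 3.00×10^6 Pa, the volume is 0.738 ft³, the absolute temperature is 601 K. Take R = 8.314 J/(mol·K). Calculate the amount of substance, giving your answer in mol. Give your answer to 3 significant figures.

From the ideal-gas law: n = PV/(RT).
P = 3.00×10^6 Pa; V = 0.738 ft³ = 0.02090 m³; T = 601 K; R = 8.314 J/(mol·K).
n = 12.55 mol

12.5 mol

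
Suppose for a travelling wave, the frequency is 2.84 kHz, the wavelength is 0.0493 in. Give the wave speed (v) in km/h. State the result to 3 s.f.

v is given directly by: v = fλ.
f = 2.84 kHz = 2840 Hz; λ = 0.0493 in = 0.001252 m.
v = 3.556 m/s
3.556 m/s × (1 km/h / 0.2778 m/s) = 12.80 km/h

12.8 km/h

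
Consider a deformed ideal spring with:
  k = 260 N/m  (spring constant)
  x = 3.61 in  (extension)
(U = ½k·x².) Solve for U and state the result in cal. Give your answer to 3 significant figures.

U is given directly by: U = ½kx².
k = 260 N/m; x = 3.61 in = 0.09169 m.
U = 1.093 J  (the unit combination reduces to kg·m²/s² = J)
1.093 J × (1 cal / 4.184 J) = 0.2612 cal

0.261 cal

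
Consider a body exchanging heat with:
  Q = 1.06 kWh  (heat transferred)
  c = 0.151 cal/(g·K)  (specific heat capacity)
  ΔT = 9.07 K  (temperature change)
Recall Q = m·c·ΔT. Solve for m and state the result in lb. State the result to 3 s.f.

1470 lb

Solving Q = m·c·ΔT for m: m = Q/(c·ΔT).
Q = 1.06 kWh = 3.816×10^6 J; c = 0.151 cal/(g·K) = 631.8 J/(kg·K); ΔT = 9.07 K.
m = 665.9 kg
665.9 kg × (1 lb / 0.4536 kg) = 1468 lb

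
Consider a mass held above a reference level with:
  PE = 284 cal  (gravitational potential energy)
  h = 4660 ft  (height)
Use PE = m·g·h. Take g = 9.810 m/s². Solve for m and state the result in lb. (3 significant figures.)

Rearranging PE = m·g·h for m: m = PE/(g·h).
PE = 284 cal = 1188 J; h = 4660 ft = 1420 m; g = 9.810 m/s².
m = 0.08528 kg
0.08528 kg × (1 lb / 0.4536 kg) = 0.1880 lb

0.188 lb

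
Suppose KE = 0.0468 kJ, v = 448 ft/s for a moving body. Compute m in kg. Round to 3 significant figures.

0.00502 kg

Rearranging: m = 2·KE/v².
KE = 0.0468 kJ = 46.80 J; v = 448 ft/s = 136.6 m/s.
m = 0.005020 kg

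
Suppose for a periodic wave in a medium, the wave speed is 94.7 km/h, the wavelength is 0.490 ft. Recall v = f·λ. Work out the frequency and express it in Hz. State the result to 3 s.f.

176 Hz

Rearranging v = f·λ for f: f = v/λ.
v = 94.7 km/h = 26.31 m/s; λ = 0.490 ft = 0.1494 m.
f = 176.1 Hz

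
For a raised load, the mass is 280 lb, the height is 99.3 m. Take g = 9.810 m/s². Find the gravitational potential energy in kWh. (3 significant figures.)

0.0344 kWh

PE is given directly by: PE = mgh.
m = 280 lb = 127.0 kg; h = 99.3 m; g = 9.810 m/s².
PE = 1.237×10^5 J  (the unit combination reduces to kg·m²/s² = J)
1.237×10^5 J × (1 kWh / 3.600×10^6 J) = 0.03437 kWh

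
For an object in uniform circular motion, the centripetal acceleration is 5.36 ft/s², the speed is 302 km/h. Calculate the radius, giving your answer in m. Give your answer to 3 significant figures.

4310 m

Solving a = v²/r for r: r = v²/a.
a = 5.36 ft/s² = 1.634 m/s²; v = 302 km/h = 83.89 m/s.
r = 4308 m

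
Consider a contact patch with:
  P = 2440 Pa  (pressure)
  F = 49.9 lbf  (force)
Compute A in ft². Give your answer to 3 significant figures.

0.979 ft²

Rearranging: A = F/P.
P = 2440 Pa; F = 49.9 lbf = 222.0 N.
A = 0.09097 m²
0.09097 m² × (1 ft² / 0.09290 m²) = 0.9792 ft²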